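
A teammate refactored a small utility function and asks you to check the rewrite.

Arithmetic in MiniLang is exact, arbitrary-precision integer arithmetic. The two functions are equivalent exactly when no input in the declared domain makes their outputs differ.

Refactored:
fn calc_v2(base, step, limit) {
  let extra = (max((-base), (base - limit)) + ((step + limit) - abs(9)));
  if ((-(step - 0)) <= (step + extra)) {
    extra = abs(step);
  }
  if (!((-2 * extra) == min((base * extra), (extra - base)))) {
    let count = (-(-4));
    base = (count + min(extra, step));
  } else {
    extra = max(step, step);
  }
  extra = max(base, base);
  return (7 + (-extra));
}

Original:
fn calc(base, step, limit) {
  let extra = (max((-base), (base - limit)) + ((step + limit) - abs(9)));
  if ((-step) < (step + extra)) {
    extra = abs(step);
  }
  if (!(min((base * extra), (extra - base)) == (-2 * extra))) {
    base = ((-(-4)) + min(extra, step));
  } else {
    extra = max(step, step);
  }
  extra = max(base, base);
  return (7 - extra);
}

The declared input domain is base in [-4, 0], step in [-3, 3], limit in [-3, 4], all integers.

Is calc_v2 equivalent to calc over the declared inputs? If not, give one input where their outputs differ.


There is a counterexample at base=-4, step=1, limit=2: 5 on one side, 2 on the other.
calc: extra = -2; ((-step) < (step + extra)) -> false; (!(min((base * extra), (extra - base)) == (-2 * extra))) -> true; base = 2; extra = 2; return 5
calc_v2: extra = -2; ((-(step - 0)) <= (step + extra)) -> true; extra = 1; (!((-2 * extra) == min((base * extra), (extra - base)))) -> true; count = 4; base = 5; extra = 5; return 2
verdict: not equivalent; witness: base=-4, step=1, limit=2


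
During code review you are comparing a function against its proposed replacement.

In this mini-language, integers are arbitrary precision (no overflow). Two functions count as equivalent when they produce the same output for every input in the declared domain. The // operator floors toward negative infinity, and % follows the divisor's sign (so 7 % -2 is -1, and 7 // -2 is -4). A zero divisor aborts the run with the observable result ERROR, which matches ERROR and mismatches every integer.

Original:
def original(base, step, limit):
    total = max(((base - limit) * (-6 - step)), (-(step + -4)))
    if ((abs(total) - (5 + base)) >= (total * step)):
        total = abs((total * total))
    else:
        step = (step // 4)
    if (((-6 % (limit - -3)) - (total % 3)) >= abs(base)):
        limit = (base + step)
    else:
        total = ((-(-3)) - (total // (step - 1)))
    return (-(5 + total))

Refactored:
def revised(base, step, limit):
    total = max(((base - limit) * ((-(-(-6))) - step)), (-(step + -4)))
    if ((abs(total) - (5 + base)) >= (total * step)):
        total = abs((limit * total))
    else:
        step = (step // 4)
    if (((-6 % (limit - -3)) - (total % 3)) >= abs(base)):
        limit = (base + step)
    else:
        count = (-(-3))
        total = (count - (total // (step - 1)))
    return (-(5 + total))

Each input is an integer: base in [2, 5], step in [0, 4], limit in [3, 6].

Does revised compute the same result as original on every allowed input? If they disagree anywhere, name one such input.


On input base=2, step=0, limit=4, original returns -152 while revised returns -56.
verdict: not equivalent; witness: base=2, step=0, limit=4


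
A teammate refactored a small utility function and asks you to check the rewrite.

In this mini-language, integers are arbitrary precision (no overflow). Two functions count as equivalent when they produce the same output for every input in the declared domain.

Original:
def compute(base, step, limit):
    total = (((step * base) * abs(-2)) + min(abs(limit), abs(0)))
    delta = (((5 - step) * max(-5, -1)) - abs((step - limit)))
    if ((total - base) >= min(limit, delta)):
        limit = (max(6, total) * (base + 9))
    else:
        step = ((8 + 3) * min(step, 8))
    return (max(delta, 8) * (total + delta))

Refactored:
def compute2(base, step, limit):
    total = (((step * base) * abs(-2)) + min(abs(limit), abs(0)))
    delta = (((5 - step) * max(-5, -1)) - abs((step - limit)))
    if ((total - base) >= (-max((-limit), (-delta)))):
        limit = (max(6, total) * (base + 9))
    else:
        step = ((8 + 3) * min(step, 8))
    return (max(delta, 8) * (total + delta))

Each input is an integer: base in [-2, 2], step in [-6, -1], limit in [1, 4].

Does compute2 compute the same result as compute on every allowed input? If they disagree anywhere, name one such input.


Behavior is preserved: although min/max/abs usage differs, the outputs never diverge.
Spot check at base=2, step=-4, limit=1 — compute: total = -16; delta = -14; ((total - base) >= min(limit, delta)) -> false; step = -44; return -240. compute2: total = -16; delta = -14; ((total - base) >= (-max((-limit), (-delta)))) -> false; step = -44; return -240. Both give -240.
Across all 120 domain points the two functions coincide.
verdict: equivalent


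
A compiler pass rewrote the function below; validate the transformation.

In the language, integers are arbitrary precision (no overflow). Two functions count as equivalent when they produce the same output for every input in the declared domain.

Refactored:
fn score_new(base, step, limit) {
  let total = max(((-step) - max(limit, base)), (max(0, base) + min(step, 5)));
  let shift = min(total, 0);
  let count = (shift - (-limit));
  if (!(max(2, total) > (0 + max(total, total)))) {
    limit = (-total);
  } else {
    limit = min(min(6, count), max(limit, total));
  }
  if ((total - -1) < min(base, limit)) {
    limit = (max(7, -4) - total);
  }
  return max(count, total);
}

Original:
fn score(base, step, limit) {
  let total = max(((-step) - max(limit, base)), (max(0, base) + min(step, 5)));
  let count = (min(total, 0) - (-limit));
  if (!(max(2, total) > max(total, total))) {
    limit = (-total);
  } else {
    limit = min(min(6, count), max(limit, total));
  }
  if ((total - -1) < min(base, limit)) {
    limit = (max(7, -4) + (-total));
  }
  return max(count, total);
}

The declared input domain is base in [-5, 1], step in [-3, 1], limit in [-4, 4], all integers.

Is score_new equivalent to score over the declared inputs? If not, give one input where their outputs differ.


Although local variable names differ; and constant usage differs; and statement counts differ; and arithmetic usage differs, 315/315 inputs agree.
verdict: equivalent


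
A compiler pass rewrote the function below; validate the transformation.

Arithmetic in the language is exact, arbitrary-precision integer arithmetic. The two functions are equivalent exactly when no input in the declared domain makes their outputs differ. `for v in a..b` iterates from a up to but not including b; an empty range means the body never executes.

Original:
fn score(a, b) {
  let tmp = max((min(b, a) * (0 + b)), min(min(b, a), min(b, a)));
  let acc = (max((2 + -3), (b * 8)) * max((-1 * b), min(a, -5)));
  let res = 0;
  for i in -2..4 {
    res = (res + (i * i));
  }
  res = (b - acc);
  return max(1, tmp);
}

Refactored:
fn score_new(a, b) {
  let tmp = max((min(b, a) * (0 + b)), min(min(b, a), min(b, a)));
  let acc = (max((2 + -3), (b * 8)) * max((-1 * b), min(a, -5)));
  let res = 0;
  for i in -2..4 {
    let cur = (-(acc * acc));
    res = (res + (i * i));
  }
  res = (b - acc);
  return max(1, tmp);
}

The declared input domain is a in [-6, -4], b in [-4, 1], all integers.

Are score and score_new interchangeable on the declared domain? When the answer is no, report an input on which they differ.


The two versions differ — the changes include local variable names differ; and statement counts differ; and arithmetic usage differs.
One worked example (a=-6, b=-1) — score: tmp becomes 6; next acc becomes -1; next res becomes 0; next at i=-2:; next res becomes 4; next at i=-1:; next res becomes 5; next at i=0:; next res becomes 5; next at i=1:; next res becomes 6; next at i=2:; next res becomes 10; next at i=3:; next res becomes 19; next res becomes 0; next final value 6; score_new: tmp becomes 6; next acc becomes -1; next res becomes 0; next at i=-2:; next cur becomes -1; next res becomes 4; next at i=-1:; next cur becomes -1; next res becomes 5; next at i=0:; next cur becomes -1; next res becomes 5; next at i=1:; next cur becomes -1; next res becomes 6; next at i=2:; next cur becomes -1; next res becomes 10; next at i=3:; next cur becomes -1; next res becomes 19; next res becomes 0; next final value 6; agreement on 6.
An exhaustive pass over the 18 declared inputs shows identical outputs.
verdict: equivalent


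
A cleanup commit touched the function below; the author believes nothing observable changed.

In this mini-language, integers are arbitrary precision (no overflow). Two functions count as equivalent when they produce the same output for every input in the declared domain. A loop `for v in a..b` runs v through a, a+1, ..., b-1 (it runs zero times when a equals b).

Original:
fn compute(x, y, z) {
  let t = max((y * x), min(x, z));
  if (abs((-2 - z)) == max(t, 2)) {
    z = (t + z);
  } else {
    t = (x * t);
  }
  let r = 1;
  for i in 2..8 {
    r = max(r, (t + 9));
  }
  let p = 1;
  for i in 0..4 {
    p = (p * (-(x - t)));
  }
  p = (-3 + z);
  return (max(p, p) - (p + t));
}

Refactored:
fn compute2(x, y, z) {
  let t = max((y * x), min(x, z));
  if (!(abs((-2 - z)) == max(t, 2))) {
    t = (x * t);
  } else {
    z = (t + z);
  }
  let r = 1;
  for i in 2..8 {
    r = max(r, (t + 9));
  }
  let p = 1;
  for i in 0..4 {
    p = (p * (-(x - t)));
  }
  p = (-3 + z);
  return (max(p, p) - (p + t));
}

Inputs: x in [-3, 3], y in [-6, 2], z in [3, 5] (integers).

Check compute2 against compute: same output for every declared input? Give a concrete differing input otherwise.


This is a faithful refactor — boolean connective usage differs, but the computed results match everywhere.
Spot check at x=1, y=-5, z=3 — compute: t := 1 | (abs((-2 - z)) == max(t, 2)): false | t := 1 | r := 1 | iter i=2: | r := 10 | iter i=3: | r := 10 | iter i=4: | r := 10 | iter i=5: | r := 10 | iter i=6: | r := 10 | iter i=7: | r := 10 | p := 1 | iter i=0: | p := 0 | iter i=1: | p := 0 | iter i=2: | p := 0 | iter i=3: | p := 0 | p := 0 | result -1. compute2: t := 1 | (!(abs((-2 - z)) == max(t, 2))): true | t := 1 | r := 1 | iter i=2: | r := 10 | iter i=3: | r := 10 | iter i=4: | r := 10 | iter i=5: | r := 10 | iter i=6: | r := 10 | iter i=7: | r := 10 | p := 1 | iter i=0: | p := 0 | iter i=1: | p := 0 | iter i=2: | p := 0 | iter i=3: | p := 0 | p := 0 | result -1. Both give -1.
An exhaustive pass over the 189 declared inputs shows identical outputs.
verdict: equivalent


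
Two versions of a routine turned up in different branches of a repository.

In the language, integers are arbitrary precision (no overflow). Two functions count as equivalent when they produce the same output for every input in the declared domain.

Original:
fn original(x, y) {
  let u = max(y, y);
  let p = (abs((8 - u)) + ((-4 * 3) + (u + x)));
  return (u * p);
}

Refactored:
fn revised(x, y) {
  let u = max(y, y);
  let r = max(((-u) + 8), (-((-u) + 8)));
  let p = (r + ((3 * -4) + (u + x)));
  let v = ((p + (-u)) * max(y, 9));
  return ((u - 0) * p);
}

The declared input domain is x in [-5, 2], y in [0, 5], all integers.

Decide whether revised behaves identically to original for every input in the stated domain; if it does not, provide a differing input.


Behavior is preserved: although constant usage differs; also statement counts differ; also local variable names differ; also min/max/abs usage differs; also arithmetic usage differs, the outputs never diverge.
As a probe, take x=1, y=3: original runs u becomes 3; next p becomes -3; next final value -9; revised runs u becomes 3; next r becomes 5; next p becomes -3; next v becomes -54; next final value -9; both end at -9.
An exhaustive pass over the 48 declared inputs shows identical outputs.
verdict: equivalent


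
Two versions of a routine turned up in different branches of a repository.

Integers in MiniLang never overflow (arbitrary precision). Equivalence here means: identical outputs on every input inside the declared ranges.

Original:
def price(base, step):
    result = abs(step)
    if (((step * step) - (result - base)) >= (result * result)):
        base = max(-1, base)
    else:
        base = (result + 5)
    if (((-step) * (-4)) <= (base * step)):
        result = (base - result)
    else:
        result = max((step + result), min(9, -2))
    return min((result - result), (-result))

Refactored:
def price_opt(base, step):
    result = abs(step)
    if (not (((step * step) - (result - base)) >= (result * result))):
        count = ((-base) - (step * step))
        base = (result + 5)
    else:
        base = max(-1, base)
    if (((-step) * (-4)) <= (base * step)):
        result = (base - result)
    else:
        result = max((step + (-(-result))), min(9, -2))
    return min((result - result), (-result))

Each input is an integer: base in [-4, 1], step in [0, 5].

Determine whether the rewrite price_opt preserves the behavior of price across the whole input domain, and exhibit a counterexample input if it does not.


Changes here: statement counts differ; boolean connective usage differs; arithmetic usage differs; local variable names differ; the full 36-point sweep finds no disagreement.
verdict: equivalent


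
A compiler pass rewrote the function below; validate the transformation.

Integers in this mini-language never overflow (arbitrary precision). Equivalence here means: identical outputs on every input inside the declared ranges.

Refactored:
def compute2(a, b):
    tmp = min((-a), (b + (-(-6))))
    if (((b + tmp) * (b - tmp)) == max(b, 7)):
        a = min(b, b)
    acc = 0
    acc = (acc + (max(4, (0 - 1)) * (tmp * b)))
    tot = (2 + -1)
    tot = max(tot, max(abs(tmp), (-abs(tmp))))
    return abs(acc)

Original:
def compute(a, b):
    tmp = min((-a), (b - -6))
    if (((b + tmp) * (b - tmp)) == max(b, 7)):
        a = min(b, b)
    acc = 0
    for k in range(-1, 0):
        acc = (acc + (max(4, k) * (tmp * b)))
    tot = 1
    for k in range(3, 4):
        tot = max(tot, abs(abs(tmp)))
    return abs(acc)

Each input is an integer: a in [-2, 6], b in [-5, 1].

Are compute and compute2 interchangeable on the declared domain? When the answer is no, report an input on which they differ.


The two are interchangeable: loop structure differs; and arithmetic usage differs; and min/max/abs usage differs; and statement counts differ; and local variable names differ; and constant usage differs, and every declared input agrees.
Spot check at a=0, b=0 — compute: tmp = 0; (((b + tmp) * (b - tmp)) == max(b, 7)) -> false; acc = 0; [k=-1]; acc = 0; tot = 1; [k=3]; tot = 1; return 0. compute2: tmp = 0; (((b + tmp) * (b - tmp)) == max(b, 7)) -> false; acc = 0; acc = 0; tot = 1; tot = 1; return 0. Both give 0.
Checked all 63 inputs in the declared domain: the outputs agree on every one.
verdict: equivalent


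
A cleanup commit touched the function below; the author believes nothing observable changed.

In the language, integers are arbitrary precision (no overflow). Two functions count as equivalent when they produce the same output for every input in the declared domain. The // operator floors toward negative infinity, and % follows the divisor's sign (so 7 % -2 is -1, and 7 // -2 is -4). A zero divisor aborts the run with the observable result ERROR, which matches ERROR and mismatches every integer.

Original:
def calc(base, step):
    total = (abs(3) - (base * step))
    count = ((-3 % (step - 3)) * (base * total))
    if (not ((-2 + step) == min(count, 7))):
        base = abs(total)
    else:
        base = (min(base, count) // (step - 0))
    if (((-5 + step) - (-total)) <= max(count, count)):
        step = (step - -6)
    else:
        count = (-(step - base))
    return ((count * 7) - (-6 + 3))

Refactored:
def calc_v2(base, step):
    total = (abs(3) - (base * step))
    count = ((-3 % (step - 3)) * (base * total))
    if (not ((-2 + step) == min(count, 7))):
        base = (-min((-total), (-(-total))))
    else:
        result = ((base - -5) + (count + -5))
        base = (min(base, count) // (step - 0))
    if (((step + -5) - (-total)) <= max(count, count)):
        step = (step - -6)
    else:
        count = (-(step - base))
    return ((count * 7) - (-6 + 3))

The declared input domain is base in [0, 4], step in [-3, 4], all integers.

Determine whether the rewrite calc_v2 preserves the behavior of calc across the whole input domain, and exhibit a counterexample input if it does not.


Behavior is preserved: although arithmetic usage differs, and local variable names differ, and min/max/abs usage differs, and constant usage differs, and statement counts differ, the outputs never diverge.
Tracing base=3, step=0: calc: total = 3; count = 0; (not ((-2 + step) == min(count, 7))) -> true; base = 3; (((-5 + step) - (-total)) <= max(count, count)) -> true; step = 6; return 3 | calc_v2: total = 3; count = 0; (not ((-2 + step) == min(count, 7))) -> true; base = 3; (((step + -5) - (-total)) <= max(count, count)) -> true; step = 6; return 3 — matching result 3.
An exhaustive pass over the 40 declared inputs shows identical outputs.
verdict: equivalent


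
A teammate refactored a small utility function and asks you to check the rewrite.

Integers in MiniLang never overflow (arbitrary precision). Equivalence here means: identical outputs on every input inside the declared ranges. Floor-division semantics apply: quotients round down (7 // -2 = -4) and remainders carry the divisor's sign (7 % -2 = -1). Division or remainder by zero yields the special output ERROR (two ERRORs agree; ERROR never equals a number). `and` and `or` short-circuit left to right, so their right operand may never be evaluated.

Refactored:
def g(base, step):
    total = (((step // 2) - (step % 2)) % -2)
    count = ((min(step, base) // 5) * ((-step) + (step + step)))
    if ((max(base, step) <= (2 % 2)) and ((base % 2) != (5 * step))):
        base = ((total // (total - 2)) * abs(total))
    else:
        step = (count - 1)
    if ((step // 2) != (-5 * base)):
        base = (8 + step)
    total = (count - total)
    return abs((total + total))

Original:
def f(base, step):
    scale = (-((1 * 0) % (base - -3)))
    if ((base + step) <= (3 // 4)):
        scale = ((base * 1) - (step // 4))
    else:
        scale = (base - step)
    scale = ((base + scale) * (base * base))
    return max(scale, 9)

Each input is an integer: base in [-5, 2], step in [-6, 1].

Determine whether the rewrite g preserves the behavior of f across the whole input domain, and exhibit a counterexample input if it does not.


These are not equivalent — on base=-5, step=-6 the outputs split (9 vs 26).
f: scale := 0 | ((base + step) <= (3 // 4)): true | scale := -3 | scale := -200 | result 9
g: total := -1 | count := 12 | ((max(base, step) <= (2 % 2)) and ((base % 2) != (5 * step))): true | base := 0 | ((step // 2) != (-5 * base)): true | base := 2 | total := 13 | result 26
verdict: not equivalent; witness: base=-5, step=-6


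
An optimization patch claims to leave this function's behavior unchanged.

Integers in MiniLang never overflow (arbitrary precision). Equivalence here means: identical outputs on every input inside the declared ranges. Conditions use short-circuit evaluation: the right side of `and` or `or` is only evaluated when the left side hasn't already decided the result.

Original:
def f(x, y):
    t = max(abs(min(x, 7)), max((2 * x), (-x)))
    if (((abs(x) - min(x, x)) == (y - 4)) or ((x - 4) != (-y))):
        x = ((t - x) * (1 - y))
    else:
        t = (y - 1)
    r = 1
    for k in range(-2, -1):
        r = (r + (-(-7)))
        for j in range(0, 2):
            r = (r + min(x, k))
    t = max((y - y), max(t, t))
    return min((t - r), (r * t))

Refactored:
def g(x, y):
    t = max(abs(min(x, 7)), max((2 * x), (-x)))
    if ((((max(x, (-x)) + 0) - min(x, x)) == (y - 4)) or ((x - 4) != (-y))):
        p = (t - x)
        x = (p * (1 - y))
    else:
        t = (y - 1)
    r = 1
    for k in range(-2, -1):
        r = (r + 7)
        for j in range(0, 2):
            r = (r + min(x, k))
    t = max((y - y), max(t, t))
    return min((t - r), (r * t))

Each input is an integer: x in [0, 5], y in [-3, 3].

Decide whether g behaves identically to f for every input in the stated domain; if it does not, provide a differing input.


Reading the diff, among the changes: statement counts differ; also min/max/abs usage differs; also constant usage differs; also local variable names differ; also arithmetic usage differs.
One worked example (x=4, y=3) — f: t becomes 8; next (((abs(x) - min(x, x)) == (y - 4)) or ((x - 4) != (-y))) evaluates to true; next x becomes -8; next r becomes 1; next at k=-2:; next r becomes 8; next at j=0:; next r becomes 0; next at j=1:; next r becomes -8; next t becomes 8; next final value -64; g: t becomes 8; next ((((max(x, (-x)) + 0) - min(x, x)) == (y - 4)) or ((x - 4) != (-y))) evaluates to true; next p becomes 4; next x becomes -8; next r becomes 1; next at k=-2:; next r becomes 8; next at j=0:; next r becomes 0; next at j=1:; next r becomes -8; next t becomes 8; next final value -64; agreement on -64.
Sweeping the whole domain (42 inputs) finds no disagreement.
verdict: equivalent


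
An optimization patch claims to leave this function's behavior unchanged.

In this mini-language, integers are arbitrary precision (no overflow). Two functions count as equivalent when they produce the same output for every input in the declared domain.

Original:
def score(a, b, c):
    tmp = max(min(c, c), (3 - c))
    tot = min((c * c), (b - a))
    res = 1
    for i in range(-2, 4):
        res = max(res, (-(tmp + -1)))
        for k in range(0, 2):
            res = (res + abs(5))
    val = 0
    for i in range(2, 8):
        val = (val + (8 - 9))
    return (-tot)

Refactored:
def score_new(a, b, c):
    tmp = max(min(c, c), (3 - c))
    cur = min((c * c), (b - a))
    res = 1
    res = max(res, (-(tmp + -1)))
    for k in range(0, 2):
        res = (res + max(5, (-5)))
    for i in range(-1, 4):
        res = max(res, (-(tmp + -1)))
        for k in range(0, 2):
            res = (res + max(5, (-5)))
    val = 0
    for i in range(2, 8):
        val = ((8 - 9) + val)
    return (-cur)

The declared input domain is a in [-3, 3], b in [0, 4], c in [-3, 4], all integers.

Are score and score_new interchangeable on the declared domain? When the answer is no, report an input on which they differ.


Side by side, the visible changes include: statement counts differ, arithmetic usage differs, min/max/abs usage differs, constant usage differs, local variable names differ, loop structure differs.
Spot check at a=-1, b=3, c=-1 — score: tmp := 4 | tot := 1 | res := 1 | iter i=-2: | res := 1 | iter k=0: | res := 6 | iter k=1: | res := 11 | iter i=-1: | res := 11 | iter k=0: | res := 16 | iter k=1: | res := 21 | iter i=0: | res := 21 | iter k=0: | res := 26 | iter k=1: | res := 31 | iter i=1: | res := 31 | iter k=0: | res := 36 | iter k=1: | res := 41 | iter i=2: | res := 41 | iter k=0: | res := 46 | iter k=1: | res := 51 | iter i=3: | res := 51 | iter k=0: | res := 56 | iter k=1: | res := 61 | val := 0 | iter i=2: | val := -1 | iter i=3: | val := -2 | iter i=4: | val := -3 | iter i=5: | val := -4 | iter i=6: | val := -5 | iter i=7: | val := -6 | result -1. score_new: tmp := 4 | cur := 1 | res := 1 | res := 1 | iter k=0: | res := 6 | iter k=1: | res := 11 | iter i=-1: | res := 11 | iter k=0: | res := 16 | iter k=1: | res := 21 | iter i=0: | res := 21 | iter k=0: | res := 26 | iter k=1: | res := 31 | iter i=1: | res := 31 | iter k=0: | res := 36 | iter k=1: | res := 41 | iter i=2: | res := 41 | iter k=0: | res := 46 | iter k=1: | res := 51 | iter i=3: | res := 51 | iter k=0: | res := 56 | iter k=1: | res := 61 | val := 0 | iter i=2: | val := -1 | iter i=3: | val := -2 | iter i=4: | val := -3 | iter i=5: | val := -4 | iter i=6: | val := -5 | iter i=7: | val := -6 | result -1. Both give -1.
Sweeping the whole domain (280 inputs) finds no disagreement.
verdict: equivalent


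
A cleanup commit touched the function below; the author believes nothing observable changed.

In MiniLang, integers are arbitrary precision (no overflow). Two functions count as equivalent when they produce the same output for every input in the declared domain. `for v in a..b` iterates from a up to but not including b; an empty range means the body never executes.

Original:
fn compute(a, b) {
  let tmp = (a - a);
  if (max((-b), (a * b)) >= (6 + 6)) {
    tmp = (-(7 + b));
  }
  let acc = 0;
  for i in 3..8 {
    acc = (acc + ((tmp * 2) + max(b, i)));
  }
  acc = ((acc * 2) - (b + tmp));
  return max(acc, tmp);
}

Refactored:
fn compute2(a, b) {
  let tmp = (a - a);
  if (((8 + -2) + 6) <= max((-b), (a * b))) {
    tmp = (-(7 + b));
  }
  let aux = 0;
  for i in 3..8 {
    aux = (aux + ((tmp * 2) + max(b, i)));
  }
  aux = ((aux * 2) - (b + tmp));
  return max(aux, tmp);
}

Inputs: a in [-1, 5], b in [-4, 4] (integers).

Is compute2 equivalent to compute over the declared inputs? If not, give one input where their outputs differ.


Equivalent — the differences include arithmetic usage differs, plus local variable names differ, plus comparison usage differs, plus constant usage differs, yet no declared input distinguishes the two.
Spot check at a=5, b=0 — compute: tmp := 0 | (max((-b), (a * b)) >= (6 + 6)): false | acc := 0 | iter i=3: | acc := 3 | iter i=4: | acc := 7 | iter i=5: | acc := 12 | iter i=6: | acc := 18 | iter i=7: | acc := 25 | acc := 50 | result 50. compute2: tmp := 0 | (((8 + -2) + 6) <= max((-b), (a * b))): false | aux := 0 | iter i=3: | aux := 3 | iter i=4: | aux := 7 | iter i=5: | aux := 12 | iter i=6: | aux := 18 | iter i=7: | aux := 25 | aux := 50 | result 50. Both give 50.
Checked all 63 inputs in the declared domain: the outputs agree on every one.
verdict: equivalent


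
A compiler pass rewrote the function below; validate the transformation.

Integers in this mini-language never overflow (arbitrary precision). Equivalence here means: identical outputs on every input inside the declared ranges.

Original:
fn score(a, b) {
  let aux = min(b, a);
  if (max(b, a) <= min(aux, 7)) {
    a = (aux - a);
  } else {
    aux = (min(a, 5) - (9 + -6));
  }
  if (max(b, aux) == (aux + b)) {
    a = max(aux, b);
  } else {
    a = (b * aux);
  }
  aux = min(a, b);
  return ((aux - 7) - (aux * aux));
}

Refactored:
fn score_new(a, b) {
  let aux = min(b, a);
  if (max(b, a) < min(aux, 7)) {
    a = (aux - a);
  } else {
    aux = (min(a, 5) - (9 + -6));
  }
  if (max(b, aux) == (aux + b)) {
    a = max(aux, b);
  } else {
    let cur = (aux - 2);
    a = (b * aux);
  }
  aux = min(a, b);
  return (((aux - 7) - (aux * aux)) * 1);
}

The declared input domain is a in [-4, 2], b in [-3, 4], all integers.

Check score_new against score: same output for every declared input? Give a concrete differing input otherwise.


At a=1, b=1: score gives -7, score_new gives -13.
verdict: not equivalent; witness: a=1, b=1


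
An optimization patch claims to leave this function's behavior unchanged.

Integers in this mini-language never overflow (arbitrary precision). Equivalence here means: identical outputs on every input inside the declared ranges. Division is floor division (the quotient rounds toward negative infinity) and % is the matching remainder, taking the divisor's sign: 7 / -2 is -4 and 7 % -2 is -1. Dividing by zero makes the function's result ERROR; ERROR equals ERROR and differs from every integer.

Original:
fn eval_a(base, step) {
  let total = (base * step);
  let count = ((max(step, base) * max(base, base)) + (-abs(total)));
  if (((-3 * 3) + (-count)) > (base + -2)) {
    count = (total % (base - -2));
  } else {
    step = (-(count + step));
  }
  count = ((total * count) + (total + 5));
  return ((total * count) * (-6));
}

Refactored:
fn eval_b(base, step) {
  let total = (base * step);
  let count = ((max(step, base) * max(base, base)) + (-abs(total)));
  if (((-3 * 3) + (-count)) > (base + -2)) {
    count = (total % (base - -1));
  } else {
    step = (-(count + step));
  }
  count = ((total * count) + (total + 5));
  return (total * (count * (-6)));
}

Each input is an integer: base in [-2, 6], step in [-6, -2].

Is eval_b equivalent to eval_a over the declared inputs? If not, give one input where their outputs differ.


These are not equivalent — on base=-2, step=-6 the outputs split (ERROR vs -1224).
eval_a: total := 12 | count := -8 | (((-3 * 3) + (-count)) > (base + -2)): true | divide-by-zero, output ERROR
eval_b: total := 12 | count := -8 | (((-3 * 3) + (-count)) > (base + -2)): true | count := 0 | count := 17 | result -1224
verdict: not equivalent; witness: base=-2, step=-6


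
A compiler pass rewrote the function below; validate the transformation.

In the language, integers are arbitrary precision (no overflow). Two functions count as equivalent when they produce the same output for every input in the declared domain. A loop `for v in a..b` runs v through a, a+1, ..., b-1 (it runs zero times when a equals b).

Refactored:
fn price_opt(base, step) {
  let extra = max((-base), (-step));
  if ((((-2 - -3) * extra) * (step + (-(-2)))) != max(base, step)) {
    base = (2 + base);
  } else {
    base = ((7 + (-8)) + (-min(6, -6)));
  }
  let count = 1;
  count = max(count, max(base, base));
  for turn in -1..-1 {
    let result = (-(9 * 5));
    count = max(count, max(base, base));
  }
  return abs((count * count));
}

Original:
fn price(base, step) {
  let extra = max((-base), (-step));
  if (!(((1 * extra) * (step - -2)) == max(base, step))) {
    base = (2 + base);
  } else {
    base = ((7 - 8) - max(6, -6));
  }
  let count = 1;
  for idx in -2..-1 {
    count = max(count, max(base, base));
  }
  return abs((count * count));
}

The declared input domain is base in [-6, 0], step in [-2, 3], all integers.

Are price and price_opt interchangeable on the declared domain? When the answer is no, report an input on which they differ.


Run the pair on base=0, step=-2.
price: extra=2, then (!(((1 * extra) * (step - -2)) == max(base, step))) is false, then base=-7, then count=1, then (idx=-2), then count=1, then returns 1
price_opt: extra=2, then ((((-2 - -3) * extra) * (step + (-(-2)))) != max(base, step)) is false, then base=5, then count=1, then count=5, then the loop over turn runs zero times, then returns 25
1 against 25: the behavior changed.
verdict: not equivalent; witness: base=0, step=-2


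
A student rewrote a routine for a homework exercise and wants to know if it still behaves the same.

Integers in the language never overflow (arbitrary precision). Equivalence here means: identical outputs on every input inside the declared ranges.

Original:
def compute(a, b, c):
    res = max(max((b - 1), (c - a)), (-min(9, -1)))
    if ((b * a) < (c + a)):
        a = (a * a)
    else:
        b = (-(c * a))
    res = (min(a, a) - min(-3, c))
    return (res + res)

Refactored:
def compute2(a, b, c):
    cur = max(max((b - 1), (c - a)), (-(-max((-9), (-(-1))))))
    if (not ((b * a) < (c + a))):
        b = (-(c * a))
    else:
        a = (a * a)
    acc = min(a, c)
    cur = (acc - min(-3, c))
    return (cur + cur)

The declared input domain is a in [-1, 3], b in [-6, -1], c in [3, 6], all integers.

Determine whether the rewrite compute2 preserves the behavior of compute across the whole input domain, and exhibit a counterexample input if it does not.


Evaluate both at a=2, b=-6, c=3.
compute: res := 1 | ((b * a) < (c + a)): true | a := 4 | res := 7 | result 14
compute2: cur := 1 | (not ((b * a) < (c + a))): false | a := 4 | acc := 3 | cur := 6 | result 12
14 != 12, so the rewrite changes behavior.
verdict: not equivalent; witness: a=2, b=-6, c=3


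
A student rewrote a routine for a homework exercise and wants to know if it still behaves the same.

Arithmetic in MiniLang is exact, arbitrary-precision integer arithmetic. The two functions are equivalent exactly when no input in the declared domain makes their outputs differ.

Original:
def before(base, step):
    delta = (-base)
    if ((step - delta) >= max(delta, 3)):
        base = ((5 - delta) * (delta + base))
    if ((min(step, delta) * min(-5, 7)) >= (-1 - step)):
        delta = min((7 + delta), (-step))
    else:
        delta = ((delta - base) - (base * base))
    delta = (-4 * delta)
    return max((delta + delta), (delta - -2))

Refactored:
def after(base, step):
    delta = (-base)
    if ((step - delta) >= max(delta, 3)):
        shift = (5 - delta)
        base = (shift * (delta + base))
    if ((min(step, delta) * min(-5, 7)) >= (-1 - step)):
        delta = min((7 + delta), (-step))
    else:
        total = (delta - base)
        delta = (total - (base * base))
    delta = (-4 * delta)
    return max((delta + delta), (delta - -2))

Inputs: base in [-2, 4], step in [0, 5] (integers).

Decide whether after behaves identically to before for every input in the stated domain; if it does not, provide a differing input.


Side by side, the visible changes include: local variable names differ; statement counts differ.
Spot check at base=-1, step=0 — before: delta=1, then ((step - delta) >= max(delta, 3)) is false, then ((min(step, delta) * min(-5, 7)) >= (-1 - step)) is true, then delta=0, then delta=0, then returns 2. after: delta=1, then ((step - delta) >= max(delta, 3)) is false, then ((min(step, delta) * min(-5, 7)) >= (-1 - step)) is true, then delta=0, then delta=0, then returns 2. Both give 2.
Sweeping the whole domain (42 inputs) finds no disagreement.
verdict: equivalent


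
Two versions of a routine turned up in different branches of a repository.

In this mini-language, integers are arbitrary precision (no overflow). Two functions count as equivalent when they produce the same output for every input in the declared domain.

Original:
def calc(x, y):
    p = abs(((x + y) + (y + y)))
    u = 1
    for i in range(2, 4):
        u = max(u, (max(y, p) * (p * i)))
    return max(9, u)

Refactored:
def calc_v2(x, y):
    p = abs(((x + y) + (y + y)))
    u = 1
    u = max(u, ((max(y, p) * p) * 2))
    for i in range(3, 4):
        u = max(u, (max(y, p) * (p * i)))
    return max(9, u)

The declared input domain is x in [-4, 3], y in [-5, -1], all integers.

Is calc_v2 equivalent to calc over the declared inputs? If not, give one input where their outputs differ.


The two are interchangeable: loop structure differs, and constant usage differs, and arithmetic usage differs, and statement counts differ, and min/max/abs usage differs, and every declared input agrees.
Spot check at x=0, y=-5 — calc: p=15, then u=1, then (i=2), then u=450, then (i=3), then u=675, then returns 675. calc_v2: p=15, then u=1, then u=450, then (i=3), then u=675, then returns 675. Both give 675.
Across all 40 domain points the two functions coincide.
verdict: equivalent


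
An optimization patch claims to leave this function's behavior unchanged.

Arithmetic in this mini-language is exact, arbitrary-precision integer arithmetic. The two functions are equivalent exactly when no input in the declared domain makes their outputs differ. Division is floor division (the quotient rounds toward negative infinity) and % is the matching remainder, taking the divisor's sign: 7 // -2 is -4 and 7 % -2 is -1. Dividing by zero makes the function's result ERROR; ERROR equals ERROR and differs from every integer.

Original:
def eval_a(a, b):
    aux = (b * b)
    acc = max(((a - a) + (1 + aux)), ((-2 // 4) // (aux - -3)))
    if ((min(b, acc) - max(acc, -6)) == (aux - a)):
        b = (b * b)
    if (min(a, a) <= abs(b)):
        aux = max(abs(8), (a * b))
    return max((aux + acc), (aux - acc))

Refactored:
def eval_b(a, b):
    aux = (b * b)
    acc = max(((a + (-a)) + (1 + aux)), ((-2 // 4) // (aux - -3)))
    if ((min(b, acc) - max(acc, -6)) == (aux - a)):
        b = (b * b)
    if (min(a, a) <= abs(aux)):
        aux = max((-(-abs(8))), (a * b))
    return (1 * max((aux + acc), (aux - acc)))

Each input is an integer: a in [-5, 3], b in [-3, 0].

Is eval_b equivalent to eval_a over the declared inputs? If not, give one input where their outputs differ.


There is a counterexample at a=3, b=-2: 9 on one side, 13 on the other.
eval_a: aux becomes 4; next acc becomes 5; next ((min(b, acc) - max(acc, -6)) == (aux - a)) evaluates to false; next (min(a, a) <= abs(b)) evaluates to false; next final value 9
eval_b: aux becomes 4; next acc becomes 5; next ((min(b, acc) - max(acc, -6)) == (aux - a)) evaluates to false; next (min(a, a) <= abs(aux)) evaluates to true; next aux becomes 8; next final value 13
verdict: not equivalent; witness: a=3, b=-2


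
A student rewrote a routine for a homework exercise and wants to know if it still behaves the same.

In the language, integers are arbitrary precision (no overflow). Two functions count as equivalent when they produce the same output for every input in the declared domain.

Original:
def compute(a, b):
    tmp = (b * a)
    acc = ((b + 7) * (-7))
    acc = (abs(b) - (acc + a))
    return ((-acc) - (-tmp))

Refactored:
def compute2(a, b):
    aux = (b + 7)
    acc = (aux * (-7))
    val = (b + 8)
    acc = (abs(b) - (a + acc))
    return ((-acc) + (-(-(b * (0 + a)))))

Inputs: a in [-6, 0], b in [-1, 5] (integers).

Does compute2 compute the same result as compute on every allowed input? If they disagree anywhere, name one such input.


The two are interchangeable: arithmetic usage differs; also statement counts differ; also constant usage differs; also local variable names differ, and every declared input agrees.
Tracing a=-6, b=0: compute: tmp=0, then acc=-49, then acc=55, then returns -55 | compute2: aux=7, then acc=-49, then val=8, then acc=55, then returns -55 — matching result -55.
Checked all 49 inputs in the declared domain: the outputs agree on every one.
verdict: equivalent


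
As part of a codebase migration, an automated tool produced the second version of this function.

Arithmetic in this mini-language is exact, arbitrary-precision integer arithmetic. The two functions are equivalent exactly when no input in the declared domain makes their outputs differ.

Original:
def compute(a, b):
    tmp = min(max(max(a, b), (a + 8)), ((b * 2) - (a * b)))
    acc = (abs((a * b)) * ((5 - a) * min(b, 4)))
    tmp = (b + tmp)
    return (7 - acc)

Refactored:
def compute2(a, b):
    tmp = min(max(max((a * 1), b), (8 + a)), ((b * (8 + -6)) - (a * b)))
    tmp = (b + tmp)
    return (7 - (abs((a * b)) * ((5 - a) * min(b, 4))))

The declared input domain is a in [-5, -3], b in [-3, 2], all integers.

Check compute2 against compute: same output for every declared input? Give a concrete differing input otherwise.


Side by side, the visible changes include: local variable names differ, and constant usage differs, and statement counts differ, and arithmetic usage differs.
Tracing a=-3, b=0: compute: tmp becomes 0; next acc becomes 0; next tmp becomes 0; next final value 7 | compute2: tmp becomes 0; next tmp becomes 0; next final value 7 — matching result 7.
Every one of the 18 inputs gives matching results.
verdict: equivalent


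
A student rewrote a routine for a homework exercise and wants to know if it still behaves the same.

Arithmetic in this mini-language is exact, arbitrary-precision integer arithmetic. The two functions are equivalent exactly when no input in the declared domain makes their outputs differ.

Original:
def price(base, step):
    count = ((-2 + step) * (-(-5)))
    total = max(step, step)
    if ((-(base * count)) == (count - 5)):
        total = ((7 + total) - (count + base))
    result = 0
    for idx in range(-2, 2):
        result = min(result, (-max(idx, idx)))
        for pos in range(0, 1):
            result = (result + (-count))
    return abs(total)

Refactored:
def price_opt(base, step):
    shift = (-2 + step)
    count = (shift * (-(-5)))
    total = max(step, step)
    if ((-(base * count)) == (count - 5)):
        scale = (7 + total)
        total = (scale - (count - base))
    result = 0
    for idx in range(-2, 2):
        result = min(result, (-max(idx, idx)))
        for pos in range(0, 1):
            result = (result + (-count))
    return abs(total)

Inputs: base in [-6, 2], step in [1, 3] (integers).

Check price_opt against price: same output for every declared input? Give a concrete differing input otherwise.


Consider the input base=-2, step=1.
price: count=-5, then total=1, then ((-(base * count)) == (count - 5)) is true, then total=15, then result=0, then (idx=-2), then result=0, then (pos=0), then result=5, then (idx=-1), then result=1, then (pos=0), then result=6, then (idx=0), then result=0, then (pos=0), then result=5, then (idx=1), then result=-1, then (pos=0), then result=4, then returns 15
price_opt: shift=-1, then count=-5, then total=1, then ((-(base * count)) == (count - 5)) is true, then scale=8, then total=11, then result=0, then (idx=-2), then result=0, then (pos=0), then result=5, then (idx=-1), then result=1, then (pos=0), then result=6, then (idx=0), then result=0, then (pos=0), then result=5, then (idx=1), then result=-1, then (pos=0), then result=4, then returns 11
15 != 11, so the rewrite changes behavior.
verdict: not equivalent; witness: base=-2, step=1
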